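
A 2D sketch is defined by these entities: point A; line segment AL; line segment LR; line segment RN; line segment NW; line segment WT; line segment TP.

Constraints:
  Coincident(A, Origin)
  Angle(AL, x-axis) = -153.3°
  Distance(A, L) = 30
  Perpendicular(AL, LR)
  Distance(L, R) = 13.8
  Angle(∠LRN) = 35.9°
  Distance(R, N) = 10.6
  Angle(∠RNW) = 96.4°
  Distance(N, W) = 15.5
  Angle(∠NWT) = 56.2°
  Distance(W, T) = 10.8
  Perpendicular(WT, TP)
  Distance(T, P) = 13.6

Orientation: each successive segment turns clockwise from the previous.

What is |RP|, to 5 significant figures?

9.1465

∠NWT = 56.2° gives WT at 125.20° from the x-axis; with |WT| = 10.8, T = (-35.371, -11.674). WT is perpendicular to TP, so TP runs at 35.200°; with |TP| = 13.6, P = (-24.258, -3.8350). Then |RP| = |P − R| = 9.1465.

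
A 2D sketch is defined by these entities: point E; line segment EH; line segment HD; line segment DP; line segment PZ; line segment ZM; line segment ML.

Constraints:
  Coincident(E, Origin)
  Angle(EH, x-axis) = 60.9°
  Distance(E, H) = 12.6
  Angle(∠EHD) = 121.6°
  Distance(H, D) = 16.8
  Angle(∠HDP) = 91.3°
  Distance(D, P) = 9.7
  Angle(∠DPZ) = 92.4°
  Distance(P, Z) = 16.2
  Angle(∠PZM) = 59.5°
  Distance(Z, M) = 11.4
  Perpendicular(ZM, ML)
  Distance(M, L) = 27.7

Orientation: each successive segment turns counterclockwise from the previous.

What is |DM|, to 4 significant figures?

10.82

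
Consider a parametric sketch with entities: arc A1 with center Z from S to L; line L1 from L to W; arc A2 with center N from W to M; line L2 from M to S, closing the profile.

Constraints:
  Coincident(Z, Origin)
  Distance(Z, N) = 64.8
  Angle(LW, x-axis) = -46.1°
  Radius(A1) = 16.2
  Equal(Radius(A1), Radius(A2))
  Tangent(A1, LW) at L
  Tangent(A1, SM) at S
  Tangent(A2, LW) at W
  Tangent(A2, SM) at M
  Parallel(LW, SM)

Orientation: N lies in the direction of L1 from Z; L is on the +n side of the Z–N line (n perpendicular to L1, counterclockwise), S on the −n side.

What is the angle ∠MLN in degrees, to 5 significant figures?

12.529°

The slot axis is L1's direction at -46.1°, so u = (cos -46.1°, sin -46.1°) = (0.69340, -0.72055) and n = (−sin -46.1°, cos -46.1°) = (0.72055, 0.69340). Z is at the origin and N lies 64.8 along u from Z, so N = 64.8·u = (44.932, -46.692). Tangency of A1 to both parallel lines with radius 16.2 puts L and S at Z ± 16.2·n: L = (11.673, 11.233), S = (-11.673, -11.233). Equal radii place W and M the same way about N: W = N + 16.2·n = (56.605, -35.459), M = N − 16.2·n = (33.260, -57.925). Then cos ∠MLN = LM·LN / (|LM||LN|), giving 12.529°.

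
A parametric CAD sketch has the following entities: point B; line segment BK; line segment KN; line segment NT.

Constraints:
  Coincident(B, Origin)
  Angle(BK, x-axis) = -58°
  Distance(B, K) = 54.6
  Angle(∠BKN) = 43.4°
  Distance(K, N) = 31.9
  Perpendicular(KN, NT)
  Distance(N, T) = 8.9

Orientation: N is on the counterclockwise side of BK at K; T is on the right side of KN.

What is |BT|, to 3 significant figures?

47.1

B is at the origin; BK runs at -58.0° with length 54.6, so K = 54.6·(cos -58.0°, sin -58.0°) = (28.9, -46.3). ∠BKN = 43.4°, so KN runs at -58.0° + (180° − 43.4°) = 78.6° from the x-axis; with |KN| = 31.9, N = K + 31.9·(cos 78.6°, sin 78.6°) = (35.2, -15.0). KN ⟂ NT; with |NT| = 8.9 on the right of KN, T = N + 8.9·(0.980, -0.198) = (44.0, -16.8). Then |BT| = |T − B| = 47.1.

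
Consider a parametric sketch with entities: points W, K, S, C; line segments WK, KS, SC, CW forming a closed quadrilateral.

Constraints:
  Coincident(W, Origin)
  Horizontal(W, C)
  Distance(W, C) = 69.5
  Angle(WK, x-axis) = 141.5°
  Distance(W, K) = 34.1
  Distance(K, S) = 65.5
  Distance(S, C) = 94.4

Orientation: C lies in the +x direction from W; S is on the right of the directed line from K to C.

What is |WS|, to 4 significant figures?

45.49

W is at the origin; WC is horizontal with |WC| = 69.5 and C in +x, so C = (69.5, 0). WK runs at 141.5° with |WK| = 34.1, so K = (-26.69, 21.23). S is determined by |KS| = 65.5 and |SC| = 94.4 together: it lies at the intersection of circle(K, 65.5) and circle(C, 94.4). With |KC| = 98.50, the foot of the radical line on KC is 25.79 from K and the perpendicular offset is √(65.5² − 25.79²) = 60.21. Taking the right-of-KC solution: S = (-14.47, -43.12).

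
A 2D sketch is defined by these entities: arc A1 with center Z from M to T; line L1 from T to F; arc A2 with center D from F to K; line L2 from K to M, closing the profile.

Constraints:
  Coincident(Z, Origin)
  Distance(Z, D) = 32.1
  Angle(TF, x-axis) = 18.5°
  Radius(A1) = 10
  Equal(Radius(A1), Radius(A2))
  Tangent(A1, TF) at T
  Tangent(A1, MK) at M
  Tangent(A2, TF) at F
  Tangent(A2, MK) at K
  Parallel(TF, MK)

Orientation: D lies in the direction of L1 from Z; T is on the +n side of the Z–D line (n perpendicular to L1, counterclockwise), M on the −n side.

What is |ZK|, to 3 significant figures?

33.6

The slot axis is L1's direction at 18.5°, so u = (cos 18.5°, sin 18.5°) = (0.948, 0.317) and n = (−sin 18.5°, cos 18.5°) = (-0.317, 0.948). Z is at the origin and D lies 32.1 along u from Z, so D = 32.1·u = (30.4, 10.2). Tangency of A1 to both parallel lines with radius 10.0 puts T and M at Z ± 10.0·n: T = (-3.17, 9.48), M = (3.17, -9.48). Equal radii place F and K the same way about D: F = D + 10.0·n = (27.3, 19.7), K = D − 10.0·n = (33.6, 0.702). Then |ZK| = |K − Z| = 33.6.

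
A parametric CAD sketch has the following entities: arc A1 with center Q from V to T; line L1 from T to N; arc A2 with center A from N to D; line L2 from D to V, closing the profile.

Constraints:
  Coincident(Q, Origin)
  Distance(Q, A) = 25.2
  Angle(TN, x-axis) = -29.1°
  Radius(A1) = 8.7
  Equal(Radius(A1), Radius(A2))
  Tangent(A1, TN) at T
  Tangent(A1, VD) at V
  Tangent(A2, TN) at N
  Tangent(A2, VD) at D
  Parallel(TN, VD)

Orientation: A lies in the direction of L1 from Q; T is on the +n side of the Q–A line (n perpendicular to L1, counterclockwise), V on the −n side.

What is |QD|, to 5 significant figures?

26.660

The slot axis is L1's direction at -29.1°, so u = (cos -29.1°, sin -29.1°) = (0.87377, -0.48634) and n = (−sin -29.1°, cos -29.1°) = (0.48634, 0.87377). Q is at the origin and A lies 25.2 along u from Q, so A = 25.2·u = (22.019, -12.256). Tangency of A1 to both parallel lines with radius 8.7 puts T and V at Q ± 8.7·n: T = (4.2311, 7.6018), V = (-4.2311, -7.6018). Equal radii place N and D the same way about A: N = A + 8.7·n = (26.250, -4.6538), D = A − 8.7·n = (17.788, -19.857). Then |QD| = |D − Q| = 26.660.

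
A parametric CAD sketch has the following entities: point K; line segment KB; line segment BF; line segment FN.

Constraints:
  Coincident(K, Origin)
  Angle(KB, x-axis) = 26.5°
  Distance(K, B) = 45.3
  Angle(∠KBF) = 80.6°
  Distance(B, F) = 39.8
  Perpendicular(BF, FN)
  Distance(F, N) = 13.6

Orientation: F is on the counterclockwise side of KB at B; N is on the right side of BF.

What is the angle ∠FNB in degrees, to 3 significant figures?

71.1°

K is at the origin; KB runs at 26.5° with length 45.3, so B = 45.3·(cos 26.5°, sin 26.5°) = (40.5, 20.2). ∠KBF = 80.6°, so BF runs at 26.5° + (180° − 80.6°) = 126° from the x-axis; with |BF| = 39.8, F = B + 39.8·(cos 126°, sin 126°) = (17.2, 52.5). BF ⟂ FN; with |FN| = 13.6 on the right of BF, N = F + 13.6·(0.810, 0.586) = (28.2, 60.4). Then cos ∠FNB = NF·NB / (|NF||NB|), giving 71.1°.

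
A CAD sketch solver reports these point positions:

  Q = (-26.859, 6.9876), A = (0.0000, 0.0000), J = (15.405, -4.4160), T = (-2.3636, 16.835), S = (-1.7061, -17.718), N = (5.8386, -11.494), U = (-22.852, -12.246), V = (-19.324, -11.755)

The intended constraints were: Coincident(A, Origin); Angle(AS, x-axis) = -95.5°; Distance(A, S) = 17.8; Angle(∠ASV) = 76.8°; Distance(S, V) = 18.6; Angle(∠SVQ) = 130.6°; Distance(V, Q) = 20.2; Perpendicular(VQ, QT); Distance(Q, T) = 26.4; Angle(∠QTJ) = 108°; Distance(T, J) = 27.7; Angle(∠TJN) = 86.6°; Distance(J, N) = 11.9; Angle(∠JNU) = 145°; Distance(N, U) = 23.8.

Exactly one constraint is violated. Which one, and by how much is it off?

Distance(N, U) = 23.8 — off by 4.90.

A = (0.00, 0.00) ✓; AS at -95.50° ✓; |AS| = 17.80 ✓; ∠ASV = 76.80° ✓; |SV| = 18.60 ✓; ∠SVQ = 130.6° ✓; |VQ| = 20.20 ✓; ∠(VQ, QT) = 90.00° ✓; |QT| = 26.40 ✓; ∠QTJ = 108.0° ✓; |TJ| = 27.70 ✓; ∠TJN = 86.60° ✓; |JN| = 11.90 ✓; ∠JNU = 145.0° ✓; |NU| = 28.70 ✗.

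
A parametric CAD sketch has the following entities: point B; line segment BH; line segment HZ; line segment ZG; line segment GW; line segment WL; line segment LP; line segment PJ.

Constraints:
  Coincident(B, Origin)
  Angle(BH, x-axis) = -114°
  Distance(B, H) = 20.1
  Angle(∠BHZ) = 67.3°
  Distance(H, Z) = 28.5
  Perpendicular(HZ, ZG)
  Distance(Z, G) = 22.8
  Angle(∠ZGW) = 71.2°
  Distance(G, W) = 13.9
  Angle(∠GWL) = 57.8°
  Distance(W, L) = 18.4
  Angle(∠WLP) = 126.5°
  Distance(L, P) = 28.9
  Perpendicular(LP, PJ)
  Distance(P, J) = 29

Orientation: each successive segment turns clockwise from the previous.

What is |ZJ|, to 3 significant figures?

47.4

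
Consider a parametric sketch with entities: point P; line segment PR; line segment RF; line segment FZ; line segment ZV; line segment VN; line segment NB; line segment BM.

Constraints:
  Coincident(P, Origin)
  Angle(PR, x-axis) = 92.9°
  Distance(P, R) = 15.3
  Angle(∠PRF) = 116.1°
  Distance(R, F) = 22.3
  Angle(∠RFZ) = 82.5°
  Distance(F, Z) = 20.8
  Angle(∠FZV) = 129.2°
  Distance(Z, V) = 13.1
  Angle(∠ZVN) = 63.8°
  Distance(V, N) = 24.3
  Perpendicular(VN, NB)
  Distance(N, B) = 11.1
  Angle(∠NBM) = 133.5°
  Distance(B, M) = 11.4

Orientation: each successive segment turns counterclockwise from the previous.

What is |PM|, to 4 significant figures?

32.74

VN is perpendicular to NB, so NB runs at 151.3°; with |NB| = 11.1, B = (-17.43, 19.97). ∠NBM = 133.5° gives BM at -162.2° from the x-axis; with |BM| = 11.4, M = (-28.29, 16.48). Then |PM| = |M − P| = 32.74.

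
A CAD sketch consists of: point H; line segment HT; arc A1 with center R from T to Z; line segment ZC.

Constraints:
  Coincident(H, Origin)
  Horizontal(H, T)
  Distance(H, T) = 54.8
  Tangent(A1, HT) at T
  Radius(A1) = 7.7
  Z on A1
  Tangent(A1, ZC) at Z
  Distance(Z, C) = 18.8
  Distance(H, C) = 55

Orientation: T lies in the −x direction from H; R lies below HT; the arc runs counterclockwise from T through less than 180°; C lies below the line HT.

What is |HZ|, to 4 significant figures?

61.88

Checks: H = (0.00, 0.00) ✓; |RZ| = 7.700 ✓; ∠(RZ, ZC) = 90.00° ✓; |ZC| = 18.80 ✓; |HC| = 55.00 ✓.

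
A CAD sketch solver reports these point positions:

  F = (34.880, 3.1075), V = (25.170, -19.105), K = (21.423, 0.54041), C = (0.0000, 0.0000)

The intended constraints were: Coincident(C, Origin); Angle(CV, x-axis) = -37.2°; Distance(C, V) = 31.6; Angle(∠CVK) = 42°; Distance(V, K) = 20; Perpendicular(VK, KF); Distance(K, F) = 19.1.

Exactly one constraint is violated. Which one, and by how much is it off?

Distance(K, F) = 19.1 — off by 5.40.

C = (0.00, 0.00) ✓; CV at -37.20° ✓; |CV| = 31.60 ✓; ∠CVK = 42.00° ✓; |VK| = 20.00 ✓; ∠(VK, KF) = 90.00° ✓; |KF| = 13.70 ✗.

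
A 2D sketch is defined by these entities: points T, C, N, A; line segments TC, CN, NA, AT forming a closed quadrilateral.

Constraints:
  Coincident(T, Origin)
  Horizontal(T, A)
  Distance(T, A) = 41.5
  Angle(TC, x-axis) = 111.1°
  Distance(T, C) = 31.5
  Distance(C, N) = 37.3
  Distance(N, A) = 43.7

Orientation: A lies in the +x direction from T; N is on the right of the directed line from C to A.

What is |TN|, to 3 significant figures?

6.85

Checks: |CN| = 37.30 ✓; |NA| = 43.70 ✓.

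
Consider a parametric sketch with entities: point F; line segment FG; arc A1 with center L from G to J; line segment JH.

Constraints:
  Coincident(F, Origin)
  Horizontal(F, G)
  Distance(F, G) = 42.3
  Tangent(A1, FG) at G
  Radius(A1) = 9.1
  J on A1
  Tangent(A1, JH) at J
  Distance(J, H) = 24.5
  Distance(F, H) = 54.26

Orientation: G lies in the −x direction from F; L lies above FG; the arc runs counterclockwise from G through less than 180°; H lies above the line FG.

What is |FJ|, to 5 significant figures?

35.705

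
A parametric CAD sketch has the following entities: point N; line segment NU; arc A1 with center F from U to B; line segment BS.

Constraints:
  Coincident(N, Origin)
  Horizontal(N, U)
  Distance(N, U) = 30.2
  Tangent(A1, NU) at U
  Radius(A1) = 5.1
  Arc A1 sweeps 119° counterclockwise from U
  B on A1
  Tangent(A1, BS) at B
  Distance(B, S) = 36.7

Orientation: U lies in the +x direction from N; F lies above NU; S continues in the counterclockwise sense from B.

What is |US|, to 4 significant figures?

41.85

N is at the origin; N and U share the same y with |NU| = 30.2 and U on the +x side, so U = (30.20, 0.000). Since A1 is tangent to NU there, FU ⟂ NU, so F = U + (0, 5.1) = (30.20, 5.100). On A1, U sits at bearing -90° from F; a 119° counterclockwise sweep puts B at bearing 29°, so B = F + 5.1·(cos 29°, sin 29°) = (34.66, 7.573). Tangency of A1 to BS means the radius FB is perpendicular to BS, so BS runs along (−sin 29°, cos 29°); with |BS| = 36.7, S = (16.87, 39.67). Then |US| = |S − U| = 41.85.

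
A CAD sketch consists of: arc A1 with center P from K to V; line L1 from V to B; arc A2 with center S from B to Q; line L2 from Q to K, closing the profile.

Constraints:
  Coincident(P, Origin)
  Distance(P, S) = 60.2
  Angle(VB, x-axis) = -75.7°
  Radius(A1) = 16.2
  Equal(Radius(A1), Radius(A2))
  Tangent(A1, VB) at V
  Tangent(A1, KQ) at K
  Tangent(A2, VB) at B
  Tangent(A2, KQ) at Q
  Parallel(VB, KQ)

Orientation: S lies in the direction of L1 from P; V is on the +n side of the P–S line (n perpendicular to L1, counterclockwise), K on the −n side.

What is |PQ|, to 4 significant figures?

62.34

Tangency of A1 to both parallel lines with radius 16.2 puts V and K at P ± 16.2·n: V = (15.70, 4.001), K = (-15.70, -4.001). Equal radii place B and Q the same way about S: B = S + 16.2·n = (30.57, -54.33), Q = S − 16.2·n = (-0.8287, -62.34). Then |PQ| = |Q − P| = 62.34.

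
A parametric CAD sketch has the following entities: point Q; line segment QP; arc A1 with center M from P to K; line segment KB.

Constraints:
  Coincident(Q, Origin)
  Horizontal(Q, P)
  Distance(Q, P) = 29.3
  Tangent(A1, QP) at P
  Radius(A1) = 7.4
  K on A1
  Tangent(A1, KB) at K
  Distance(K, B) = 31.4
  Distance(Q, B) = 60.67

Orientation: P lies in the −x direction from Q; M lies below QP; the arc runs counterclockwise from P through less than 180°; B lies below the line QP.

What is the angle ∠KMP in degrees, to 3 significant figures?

55.1°

Q is at the origin; QP is horizontal with |QP| = 29.3 and P on the −x side, so P = (-29.3, 0.00). Tangency of A1 to QP means the radius MP is perpendicular to QP, so M = P + (0, -7.4) = (-29.3, -7.40). Since MK ⟂ KB (tangency), |MB| = √(7.4² + 31.4²) = 32.3 regardless of where K sits on A1. So B lies on both circle(Q, 60.67) and circle(M, 32.3); the below-QP intersection is B = (-53.3, -28.9). K is the foot of the tangent from B: K = (-35.4, -3.17).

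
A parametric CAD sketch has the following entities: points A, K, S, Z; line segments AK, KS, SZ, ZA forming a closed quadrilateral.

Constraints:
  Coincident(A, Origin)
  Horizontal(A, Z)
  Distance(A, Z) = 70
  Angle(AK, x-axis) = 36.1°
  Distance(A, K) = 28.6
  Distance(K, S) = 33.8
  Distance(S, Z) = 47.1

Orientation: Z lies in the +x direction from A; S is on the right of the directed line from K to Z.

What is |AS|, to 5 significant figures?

30.975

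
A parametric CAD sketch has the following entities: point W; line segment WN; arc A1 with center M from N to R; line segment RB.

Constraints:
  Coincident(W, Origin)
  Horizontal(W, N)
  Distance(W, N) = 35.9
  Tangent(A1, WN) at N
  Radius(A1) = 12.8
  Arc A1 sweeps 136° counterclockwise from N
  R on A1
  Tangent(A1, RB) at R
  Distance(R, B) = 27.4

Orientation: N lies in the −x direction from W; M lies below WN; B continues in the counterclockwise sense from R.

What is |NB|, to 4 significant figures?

42.44

On A1, N sits at bearing 90° from M; a 136° counterclockwise sweep puts R at bearing 226°, so R = M + 12.8·(cos 226°, sin 226°) = (-44.79, -22.01). The tangent condition forces MR to be normal to RB, so RB runs along (−sin 226°, cos 226°); with |RB| = 27.4, B = (-25.08, -41.04). Then |NB| = |B − N| = 42.44.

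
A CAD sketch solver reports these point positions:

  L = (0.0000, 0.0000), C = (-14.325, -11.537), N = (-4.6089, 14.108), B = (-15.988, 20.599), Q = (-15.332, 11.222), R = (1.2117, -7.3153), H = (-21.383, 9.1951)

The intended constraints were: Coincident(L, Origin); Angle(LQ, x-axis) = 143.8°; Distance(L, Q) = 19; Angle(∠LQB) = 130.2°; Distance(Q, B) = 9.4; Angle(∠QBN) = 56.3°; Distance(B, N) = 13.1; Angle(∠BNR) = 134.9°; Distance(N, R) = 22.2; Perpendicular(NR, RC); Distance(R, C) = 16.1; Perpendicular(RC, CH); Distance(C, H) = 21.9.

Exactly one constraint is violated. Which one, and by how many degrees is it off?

Perpendicular(RC, CH) — off by 3.60°.

L = (0.00, 0.00) ✓; LQ at 143.8° ✓; |LQ| = 19.00 ✓; ∠LQB = 130.2° ✓; |QB| = 9.400 ✓; ∠QBN = 56.30° ✓; |BN| = 13.10 ✓; ∠BNR = 134.9° ✓; |NR| = 22.20 ✓; ∠(NR, RC) = 90.00° ✓; |RC| = 16.10 ✓; ∠(RC, CH) = 86.40° ✗; |CH| = 21.90 ✓.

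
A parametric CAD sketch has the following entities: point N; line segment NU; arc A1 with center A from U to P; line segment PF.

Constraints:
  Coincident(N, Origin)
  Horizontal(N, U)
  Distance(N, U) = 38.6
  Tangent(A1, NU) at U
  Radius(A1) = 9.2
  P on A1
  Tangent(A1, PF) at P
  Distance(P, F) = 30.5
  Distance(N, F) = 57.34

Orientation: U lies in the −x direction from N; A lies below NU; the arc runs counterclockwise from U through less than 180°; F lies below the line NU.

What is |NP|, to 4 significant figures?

48.88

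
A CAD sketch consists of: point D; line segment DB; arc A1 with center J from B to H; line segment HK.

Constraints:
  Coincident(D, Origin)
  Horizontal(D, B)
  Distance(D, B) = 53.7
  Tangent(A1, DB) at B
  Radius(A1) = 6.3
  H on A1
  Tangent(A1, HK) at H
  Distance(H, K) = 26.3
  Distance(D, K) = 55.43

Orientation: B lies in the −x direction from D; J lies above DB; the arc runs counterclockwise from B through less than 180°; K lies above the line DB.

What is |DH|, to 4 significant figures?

47.77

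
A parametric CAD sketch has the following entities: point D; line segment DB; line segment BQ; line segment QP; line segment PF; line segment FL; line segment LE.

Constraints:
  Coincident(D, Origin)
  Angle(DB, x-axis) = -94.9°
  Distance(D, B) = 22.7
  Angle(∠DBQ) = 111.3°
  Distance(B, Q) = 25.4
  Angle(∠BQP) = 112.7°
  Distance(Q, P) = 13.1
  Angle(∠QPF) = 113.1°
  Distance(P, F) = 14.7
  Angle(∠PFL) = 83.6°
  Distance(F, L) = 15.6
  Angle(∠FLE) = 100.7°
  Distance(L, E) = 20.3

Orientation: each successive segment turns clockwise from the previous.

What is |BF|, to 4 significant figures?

30.33

∠BQP = 112.7° gives QP at 129.1° from the x-axis; with |QP| = 13.1, P = (-34.57, -19.62). ∠QPF = 113.1° gives PF at 62.20° from the x-axis; with |PF| = 14.7, F = (-27.71, -6.619). Then |BF| = |F − B| = 30.33.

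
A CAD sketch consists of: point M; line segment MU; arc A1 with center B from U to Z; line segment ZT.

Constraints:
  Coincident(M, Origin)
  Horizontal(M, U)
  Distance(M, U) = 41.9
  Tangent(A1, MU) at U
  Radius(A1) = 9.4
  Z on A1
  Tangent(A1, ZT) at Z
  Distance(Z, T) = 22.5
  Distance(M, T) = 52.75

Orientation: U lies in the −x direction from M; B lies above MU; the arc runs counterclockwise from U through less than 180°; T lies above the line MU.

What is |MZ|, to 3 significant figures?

35.3

M is at the origin; MU is horizontal with |MU| = 41.9 and U on the −x side, so U = (-41.9, 0.00). Since A1 is tangent to MU there, BU ⟂ MU, so B = U + (0, 9.4) = (-41.9, 9.40). Since BZ ⟂ ZT (tangency), |BT| = √(9.4² + 22.5²) = 24.4 regardless of where Z sits on A1. So T lies on both circle(M, 52.75) and circle(B, 24.4); the above-MU intersection is T = (-40.5, 33.7). Z is the foot of the tangent from T: Z = (-33.0, 12.5).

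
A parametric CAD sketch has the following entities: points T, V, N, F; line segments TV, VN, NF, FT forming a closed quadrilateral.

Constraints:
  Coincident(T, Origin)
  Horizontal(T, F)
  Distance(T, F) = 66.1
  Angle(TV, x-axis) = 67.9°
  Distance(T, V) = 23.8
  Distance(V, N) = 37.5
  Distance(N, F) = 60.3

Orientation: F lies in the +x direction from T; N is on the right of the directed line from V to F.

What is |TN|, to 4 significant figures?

17.29

Checks: |VN| = 37.50 ✓; |NF| = 60.30 ✓.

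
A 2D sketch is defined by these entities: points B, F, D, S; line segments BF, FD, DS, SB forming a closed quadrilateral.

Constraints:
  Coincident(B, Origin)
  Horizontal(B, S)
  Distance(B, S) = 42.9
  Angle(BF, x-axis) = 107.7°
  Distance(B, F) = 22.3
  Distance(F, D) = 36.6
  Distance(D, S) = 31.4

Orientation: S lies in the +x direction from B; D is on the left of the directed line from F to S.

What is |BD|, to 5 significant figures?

40.576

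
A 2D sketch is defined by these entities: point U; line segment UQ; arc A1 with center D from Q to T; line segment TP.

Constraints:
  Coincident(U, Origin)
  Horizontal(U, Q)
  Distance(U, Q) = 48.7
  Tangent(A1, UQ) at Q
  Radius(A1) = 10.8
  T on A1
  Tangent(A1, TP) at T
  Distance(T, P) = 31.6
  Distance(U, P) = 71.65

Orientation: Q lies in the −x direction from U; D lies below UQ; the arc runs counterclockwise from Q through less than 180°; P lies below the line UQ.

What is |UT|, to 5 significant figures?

60.586

U is at the origin; UQ is horizontal with |UQ| = 48.7 and Q on the −x side, so Q = (-48.700, 0.0000). Since A1 is tangent to UQ there, DQ ⟂ UQ, so D = Q + (0, -10.8) = (-48.700, -10.800). Since DT ⟂ TP (tangency), |DP| = √(10.8² + 31.6²) = 33.395 regardless of where T sits on A1. So P lies on both circle(U, 71.65) and circle(D, 33.395); the below-UQ intersection is P = (-57.252, -43.081). T is the foot of the tangent from P: T = (-59.473, -11.559).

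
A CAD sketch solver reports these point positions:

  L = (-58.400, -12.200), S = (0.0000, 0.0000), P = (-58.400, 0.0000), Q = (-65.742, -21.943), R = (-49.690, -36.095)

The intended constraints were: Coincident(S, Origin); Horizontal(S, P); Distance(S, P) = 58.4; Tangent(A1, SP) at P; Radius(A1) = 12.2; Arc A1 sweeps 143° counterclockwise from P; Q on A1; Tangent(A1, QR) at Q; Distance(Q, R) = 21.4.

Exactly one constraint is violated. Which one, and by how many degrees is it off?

Tangent(A1, QR) at Q — off by 4.40°.

S = (0.00, 0.00) ✓; S.y = 0.00, P.y = 0.00 ✓; |SP| = 58.40 ✓; ∠(LP, PS) = 90.00° ✓; |LP| = 12.20 ✓; bearing(L→Q) − bearing(L→P) = 143.0° ✓; |LQ| = 12.20 ✓; ∠(LQ, QR) = 94.40° ✗; |QR| = 21.40 ✓.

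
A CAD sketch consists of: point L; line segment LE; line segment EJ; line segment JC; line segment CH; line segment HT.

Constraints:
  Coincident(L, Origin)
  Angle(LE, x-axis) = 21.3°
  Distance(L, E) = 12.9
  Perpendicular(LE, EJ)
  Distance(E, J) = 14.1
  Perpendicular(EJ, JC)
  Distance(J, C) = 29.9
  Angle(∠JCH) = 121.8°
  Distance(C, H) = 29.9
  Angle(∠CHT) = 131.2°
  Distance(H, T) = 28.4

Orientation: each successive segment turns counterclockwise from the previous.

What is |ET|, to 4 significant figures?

53.62

L is at the origin; LE runs at 21.3° with length 12.9, so E = (12.02, 4.686). LE is perpendicular to EJ, so EJ runs at 111.3°; with |EJ| = 14.1, J = (6.897, 17.82). The perpendicularity gives JC at right angles to EJ, so JC runs at -158.7°; with |JC| = 29.9, C = (-20.96, 6.962). ∠JCH = 121.8° gives CH at -100.5° from the x-axis; with |CH| = 29.9, H = (-26.41, -22.44). ∠CHT = 131.2° gives HT at -51.70° from the x-axis; with |HT| = 28.4, T = (-8.808, -44.73). Then |ET| = |T − E| = 53.62.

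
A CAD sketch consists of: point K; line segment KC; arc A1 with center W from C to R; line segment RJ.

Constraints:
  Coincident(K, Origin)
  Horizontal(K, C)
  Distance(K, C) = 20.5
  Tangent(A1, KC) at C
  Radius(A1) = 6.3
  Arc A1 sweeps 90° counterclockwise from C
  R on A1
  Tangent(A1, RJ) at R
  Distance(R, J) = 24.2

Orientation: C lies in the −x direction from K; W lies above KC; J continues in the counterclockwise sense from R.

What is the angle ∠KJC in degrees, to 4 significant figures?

36.64°

On A1, C sits at bearing -90° from W; a 90° counterclockwise sweep puts R at bearing 0°, so R = W + 6.3·(cos 0°, sin 0°) = (-14.20, 6.300). The tangent condition forces WR to be normal to RJ, so RJ runs along (−sin 0°, cos 0°); with |RJ| = 24.2, J = (-14.20, 30.50). Then cos ∠KJC = JK·JC / (|JK||JC|), giving 36.64°.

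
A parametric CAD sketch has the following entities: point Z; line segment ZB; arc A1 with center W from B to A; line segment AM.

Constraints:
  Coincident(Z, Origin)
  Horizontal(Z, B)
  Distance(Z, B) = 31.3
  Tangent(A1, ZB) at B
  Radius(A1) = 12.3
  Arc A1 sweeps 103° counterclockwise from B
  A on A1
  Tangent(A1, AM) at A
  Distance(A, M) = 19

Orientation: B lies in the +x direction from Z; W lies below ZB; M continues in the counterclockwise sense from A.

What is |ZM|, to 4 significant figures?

41.04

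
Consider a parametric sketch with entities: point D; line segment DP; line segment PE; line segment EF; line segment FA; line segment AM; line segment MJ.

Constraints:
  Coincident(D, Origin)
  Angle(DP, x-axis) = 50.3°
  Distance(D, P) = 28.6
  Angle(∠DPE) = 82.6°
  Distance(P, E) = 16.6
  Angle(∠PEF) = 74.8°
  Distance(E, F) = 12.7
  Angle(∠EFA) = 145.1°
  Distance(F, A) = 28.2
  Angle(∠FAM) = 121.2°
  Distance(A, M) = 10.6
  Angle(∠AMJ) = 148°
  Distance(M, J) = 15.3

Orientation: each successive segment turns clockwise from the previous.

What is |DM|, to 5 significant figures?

22.124

D is at the origin; DP runs at 50.3° with length 28.6, so P = (18.269, 22.005). ∠DPE = 82.6° gives PE at -47.100° from the x-axis; with |PE| = 16.6, E = (29.569, 9.8446). ∠PEF = 74.8° gives EF at -152.30° from the x-axis; with |EF| = 12.7, F = (18.324, 3.9411). ∠EFA = 145.1° gives FA at 172.80° from the x-axis; with |FA| = 28.2, A = (-9.6534, 7.4755). ∠FAM = 121.2° gives AM at 114.00° from the x-axis; with |AM| = 10.6, M = (-13.965, 17.159). Then |DM| = |M − D| = 22.124.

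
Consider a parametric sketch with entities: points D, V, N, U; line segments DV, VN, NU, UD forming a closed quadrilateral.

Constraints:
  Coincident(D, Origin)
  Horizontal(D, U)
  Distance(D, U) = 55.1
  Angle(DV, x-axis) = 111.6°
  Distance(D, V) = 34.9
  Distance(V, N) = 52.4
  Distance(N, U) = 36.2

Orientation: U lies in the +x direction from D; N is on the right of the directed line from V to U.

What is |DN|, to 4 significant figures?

21.62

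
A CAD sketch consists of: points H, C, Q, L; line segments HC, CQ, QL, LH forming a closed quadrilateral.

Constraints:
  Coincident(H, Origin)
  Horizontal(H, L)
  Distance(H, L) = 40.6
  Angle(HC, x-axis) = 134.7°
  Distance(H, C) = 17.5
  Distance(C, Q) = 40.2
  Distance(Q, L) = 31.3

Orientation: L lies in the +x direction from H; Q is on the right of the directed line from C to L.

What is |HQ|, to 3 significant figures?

22.7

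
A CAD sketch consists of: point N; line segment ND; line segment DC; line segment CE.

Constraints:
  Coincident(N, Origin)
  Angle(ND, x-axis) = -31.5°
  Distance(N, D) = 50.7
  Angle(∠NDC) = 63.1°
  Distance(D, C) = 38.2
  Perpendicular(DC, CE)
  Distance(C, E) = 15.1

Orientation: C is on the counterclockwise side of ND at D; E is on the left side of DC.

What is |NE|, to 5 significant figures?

33.761

N is at the origin; ND runs at -31.5° with length 50.7, so D = 50.7·(cos -31.5°, sin -31.5°) = (43.229, -26.491). ∠NDC = 63.1°, so DC runs at -31.5° + (180° − 63.1°) = 85.400° from the x-axis; with |DC| = 38.2, C = D + 38.2·(cos 85.400°, sin 85.400°) = (46.292, 11.586). DC is perpendicular to CE; with |CE| = 15.1 on the left of DC, E = C + 15.1·(-0.99678, 0.080199) = (31.241, 12.797). Then |NE| = |E − N| = 33.761.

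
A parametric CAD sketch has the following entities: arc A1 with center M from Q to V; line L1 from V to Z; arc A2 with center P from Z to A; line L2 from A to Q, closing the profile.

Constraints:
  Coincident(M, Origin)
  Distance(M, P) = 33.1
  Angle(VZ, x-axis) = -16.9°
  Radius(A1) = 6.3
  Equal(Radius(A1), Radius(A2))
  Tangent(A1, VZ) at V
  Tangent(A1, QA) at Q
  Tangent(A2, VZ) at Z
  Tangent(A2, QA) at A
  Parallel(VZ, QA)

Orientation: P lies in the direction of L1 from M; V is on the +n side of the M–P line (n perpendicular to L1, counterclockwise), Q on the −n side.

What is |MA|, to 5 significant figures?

33.694

The slot axis is L1's direction at -16.9°, so u = (cos -16.9°, sin -16.9°) = (0.95681, -0.29070) and n = (−sin -16.9°, cos -16.9°) = (0.29070, 0.95681). M is at the origin and P lies 33.1 along u from M, so P = 33.1·u = (31.671, -9.6222). Tangency of A1 to both parallel lines with radius 6.3 puts V and Q at M ± 6.3·n: V = (1.8314, 6.0279), Q = (-1.8314, -6.0279). Equal radii place Z and A the same way about P: Z = P + 6.3·n = (33.502, -3.5943), A = P − 6.3·n = (29.839, -15.650). Then |MA| = |A − M| = 33.694.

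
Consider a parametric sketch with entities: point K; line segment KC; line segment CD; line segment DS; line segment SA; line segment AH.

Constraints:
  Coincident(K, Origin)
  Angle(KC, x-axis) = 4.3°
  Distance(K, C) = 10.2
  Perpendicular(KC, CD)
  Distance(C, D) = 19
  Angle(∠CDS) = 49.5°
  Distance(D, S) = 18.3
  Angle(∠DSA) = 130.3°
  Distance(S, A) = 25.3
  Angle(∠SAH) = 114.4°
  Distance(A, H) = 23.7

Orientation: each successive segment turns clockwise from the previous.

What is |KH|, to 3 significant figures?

33.2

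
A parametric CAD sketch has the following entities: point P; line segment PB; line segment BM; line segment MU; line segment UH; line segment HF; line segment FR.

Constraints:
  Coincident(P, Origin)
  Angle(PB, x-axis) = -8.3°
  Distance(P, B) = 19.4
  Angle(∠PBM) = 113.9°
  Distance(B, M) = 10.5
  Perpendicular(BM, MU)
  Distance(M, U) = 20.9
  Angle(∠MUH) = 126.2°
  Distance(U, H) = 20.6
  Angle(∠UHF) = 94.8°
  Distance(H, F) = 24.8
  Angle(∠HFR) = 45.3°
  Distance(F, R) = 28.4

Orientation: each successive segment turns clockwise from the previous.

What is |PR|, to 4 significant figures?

13.89

∠UHF = 94.8° gives HF at 56.60° from the x-axis; with |HF| = 24.8, F = (-0.6464, 14.91). ∠HFR = 45.3° gives FR at -78.10° from the x-axis; with |FR| = 28.4, R = (5.210, -12.88). Then |PR| = |R − P| = 13.89.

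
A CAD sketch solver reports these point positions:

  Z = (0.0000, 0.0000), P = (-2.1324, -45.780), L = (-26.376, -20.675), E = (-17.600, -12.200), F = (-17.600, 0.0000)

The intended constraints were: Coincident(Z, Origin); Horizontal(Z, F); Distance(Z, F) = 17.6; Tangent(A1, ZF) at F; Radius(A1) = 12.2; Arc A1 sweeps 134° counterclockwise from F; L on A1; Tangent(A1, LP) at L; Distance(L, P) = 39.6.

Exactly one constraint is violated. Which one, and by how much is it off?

Distance(L, P) = 39.6 — off by 4.70.

Z = (0.00, 0.00) ✓; Z.y = 0.00, F.y = 0.00 ✓; |ZF| = 17.60 ✓; ∠(EF, FZ) = 90.00° ✓; |EF| = 12.20 ✓; bearing(E→L) − bearing(E→F) = 134.0° ✓; |EL| = 12.20 ✓; ∠(EL, LP) = 90.00° ✓; |LP| = 34.90 ✗.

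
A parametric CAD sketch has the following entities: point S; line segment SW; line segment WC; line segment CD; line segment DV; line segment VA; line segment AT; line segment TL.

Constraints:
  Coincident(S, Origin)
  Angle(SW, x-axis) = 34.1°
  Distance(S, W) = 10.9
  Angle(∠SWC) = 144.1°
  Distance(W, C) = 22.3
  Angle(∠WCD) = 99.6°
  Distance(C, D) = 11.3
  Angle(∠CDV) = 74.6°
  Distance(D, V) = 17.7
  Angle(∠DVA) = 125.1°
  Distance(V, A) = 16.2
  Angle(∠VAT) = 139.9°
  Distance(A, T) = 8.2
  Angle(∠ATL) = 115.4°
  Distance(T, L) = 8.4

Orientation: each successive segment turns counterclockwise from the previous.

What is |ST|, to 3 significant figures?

21.2

∠DVA = 125.1° gives VA at -49.3° from the x-axis; with |VA| = 16.2, A = (13.0, 3.21). ∠VAT = 139.9° gives AT at -9.20° from the x-axis; with |AT| = 8.2, T = (21.1, 1.90). Then |ST| = |T − S| = 21.2.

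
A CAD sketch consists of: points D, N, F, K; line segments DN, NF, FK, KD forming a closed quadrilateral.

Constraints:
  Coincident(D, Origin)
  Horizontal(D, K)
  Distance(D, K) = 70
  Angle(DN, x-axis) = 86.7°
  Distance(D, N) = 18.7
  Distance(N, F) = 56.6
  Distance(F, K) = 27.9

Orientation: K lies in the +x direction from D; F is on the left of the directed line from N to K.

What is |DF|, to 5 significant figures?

62.494

D is at the origin; DK is horizontal with |DK| = 70.0 and K in +x, so K = (70.0, 0). DN runs at 86.7° with |DN| = 18.7, so N = (1.0764, 18.669). F is determined by |NF| = 56.6 and |FK| = 27.9 together: it lies at the intersection of circle(N, 56.6) and circle(K, 27.9). With |NK| = 71.407, the foot of the radical line on NK is 52.685 from N and the perpendicular offset is √(56.6² − 52.685²) = 20.685. Taking the left-of-NK solution: F = (57.337, 24.861).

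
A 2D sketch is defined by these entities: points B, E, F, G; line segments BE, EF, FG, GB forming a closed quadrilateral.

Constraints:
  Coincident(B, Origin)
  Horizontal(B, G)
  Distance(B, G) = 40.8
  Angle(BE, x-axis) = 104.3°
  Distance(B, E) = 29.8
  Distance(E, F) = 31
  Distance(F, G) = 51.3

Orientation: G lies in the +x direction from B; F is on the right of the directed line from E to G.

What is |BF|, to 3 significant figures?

10.6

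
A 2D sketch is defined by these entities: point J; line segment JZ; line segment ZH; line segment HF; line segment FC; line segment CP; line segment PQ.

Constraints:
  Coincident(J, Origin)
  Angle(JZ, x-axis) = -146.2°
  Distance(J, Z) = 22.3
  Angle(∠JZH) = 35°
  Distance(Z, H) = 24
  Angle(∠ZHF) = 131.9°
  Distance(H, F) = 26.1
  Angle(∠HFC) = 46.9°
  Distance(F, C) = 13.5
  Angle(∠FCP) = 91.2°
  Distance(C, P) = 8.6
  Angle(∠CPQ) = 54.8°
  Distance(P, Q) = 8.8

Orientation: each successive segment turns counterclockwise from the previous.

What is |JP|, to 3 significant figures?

9.92

J is at the origin; JZ runs at -146.2° with length 22.3, so Z = (-18.5, -12.4). ∠JZH = 35.0° gives ZH at -1.20° from the x-axis; with |ZH| = 24.0, H = (5.46, -12.9). ∠ZHF = 131.9° gives HF at 46.9° from the x-axis; with |HF| = 26.1, F = (23.3, 6.15). ∠HFC = 46.9° gives FC at -180° from the x-axis; with |FC| = 13.5, C = (9.80, 6.15). ∠FCP = 91.2° gives CP at -91.2° from the x-axis; with |CP| = 8.6, P = (9.62, -2.45). Then |JP| = |P − J| = 9.92.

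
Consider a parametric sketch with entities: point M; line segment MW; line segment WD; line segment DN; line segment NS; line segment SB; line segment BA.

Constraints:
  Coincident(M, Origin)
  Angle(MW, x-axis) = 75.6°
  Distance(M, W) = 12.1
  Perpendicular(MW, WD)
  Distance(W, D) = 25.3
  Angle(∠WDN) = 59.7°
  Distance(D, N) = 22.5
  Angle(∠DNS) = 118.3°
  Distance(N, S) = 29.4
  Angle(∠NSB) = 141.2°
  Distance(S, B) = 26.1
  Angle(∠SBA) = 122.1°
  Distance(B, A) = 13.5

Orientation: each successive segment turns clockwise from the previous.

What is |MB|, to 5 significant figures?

36.798

∠DNS = 118.3° gives NS at 163.60° from the x-axis; with |NS| = 29.4, S = (-16.516, -2.2641). ∠NSB = 141.2° gives SB at 124.80° from the x-axis; with |SB| = 26.1, B = (-31.412, 19.168). Then |MB| = |B − M| = 36.798.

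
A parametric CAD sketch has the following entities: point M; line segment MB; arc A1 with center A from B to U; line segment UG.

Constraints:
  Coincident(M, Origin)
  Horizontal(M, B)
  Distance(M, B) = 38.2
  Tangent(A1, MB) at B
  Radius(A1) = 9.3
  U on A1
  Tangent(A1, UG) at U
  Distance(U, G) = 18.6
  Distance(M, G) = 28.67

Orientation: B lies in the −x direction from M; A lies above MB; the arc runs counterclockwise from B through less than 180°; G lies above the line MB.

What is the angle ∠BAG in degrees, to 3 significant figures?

121°

Checks: |AU| = 9.300 ✓; ∠(AU, UG) = 90.00° ✓; |UG| = 18.60 ✓; |MG| = 28.67 ✓.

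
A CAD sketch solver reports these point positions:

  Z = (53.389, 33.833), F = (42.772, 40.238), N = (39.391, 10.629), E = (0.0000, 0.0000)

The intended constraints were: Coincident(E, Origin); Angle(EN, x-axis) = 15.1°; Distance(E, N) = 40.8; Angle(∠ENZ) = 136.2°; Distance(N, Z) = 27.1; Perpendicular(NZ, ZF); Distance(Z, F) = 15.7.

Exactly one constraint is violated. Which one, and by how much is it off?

Distance(Z, F) = 15.7 — off by 3.30.

E = (0.00, 0.00) ✓; EN at 15.10° ✓; |EN| = 40.80 ✓; ∠ENZ = 136.2° ✓; |NZ| = 27.10 ✓; ∠(NZ, ZF) = 90.00° ✓; |ZF| = 12.40 ✗.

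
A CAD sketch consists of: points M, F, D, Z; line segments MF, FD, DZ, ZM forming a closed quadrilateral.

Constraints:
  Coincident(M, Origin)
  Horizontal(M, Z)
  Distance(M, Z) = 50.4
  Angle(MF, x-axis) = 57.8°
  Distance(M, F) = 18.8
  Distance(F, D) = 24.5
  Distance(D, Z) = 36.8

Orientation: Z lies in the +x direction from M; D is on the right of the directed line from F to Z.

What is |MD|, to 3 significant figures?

16.7

Checks: |MZ| = 50.40 ✓; |MF| = 18.80 ✓; |FD| = 24.50 ✓; |DZ| = 36.80 ✓.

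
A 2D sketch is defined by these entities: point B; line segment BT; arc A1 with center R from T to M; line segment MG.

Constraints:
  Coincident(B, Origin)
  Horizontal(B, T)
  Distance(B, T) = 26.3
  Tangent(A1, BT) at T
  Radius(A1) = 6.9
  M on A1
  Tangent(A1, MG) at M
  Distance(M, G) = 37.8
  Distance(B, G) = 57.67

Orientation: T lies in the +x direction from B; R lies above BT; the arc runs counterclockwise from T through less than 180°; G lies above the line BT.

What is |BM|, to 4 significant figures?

33.70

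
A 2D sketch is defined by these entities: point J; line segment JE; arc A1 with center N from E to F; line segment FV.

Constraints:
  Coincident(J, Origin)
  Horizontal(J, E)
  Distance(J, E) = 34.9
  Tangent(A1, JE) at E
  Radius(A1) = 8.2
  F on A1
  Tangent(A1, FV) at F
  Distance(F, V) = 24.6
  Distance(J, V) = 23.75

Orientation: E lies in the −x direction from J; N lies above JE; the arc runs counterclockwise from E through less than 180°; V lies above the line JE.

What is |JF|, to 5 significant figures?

29.050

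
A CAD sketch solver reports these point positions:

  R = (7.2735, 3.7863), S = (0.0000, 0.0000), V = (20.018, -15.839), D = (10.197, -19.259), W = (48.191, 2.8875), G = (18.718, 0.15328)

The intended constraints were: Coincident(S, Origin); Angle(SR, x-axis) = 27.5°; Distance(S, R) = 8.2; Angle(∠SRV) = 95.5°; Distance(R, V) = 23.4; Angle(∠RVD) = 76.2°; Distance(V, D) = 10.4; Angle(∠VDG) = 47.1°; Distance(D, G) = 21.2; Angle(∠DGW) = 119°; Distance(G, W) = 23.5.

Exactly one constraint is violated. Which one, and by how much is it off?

Distance(G, W) = 23.5 — off by 6.10.

S = (0.00, 0.00) ✓; SR at 27.50° ✓; |SR| = 8.200 ✓; ∠SRV = 95.50° ✓; |RV| = 23.40 ✓; ∠RVD = 76.20° ✓; |VD| = 10.40 ✓; ∠VDG = 47.10° ✓; |DG| = 21.20 ✓; ∠DGW = 119.0° ✓; |GW| = 29.60 ✗.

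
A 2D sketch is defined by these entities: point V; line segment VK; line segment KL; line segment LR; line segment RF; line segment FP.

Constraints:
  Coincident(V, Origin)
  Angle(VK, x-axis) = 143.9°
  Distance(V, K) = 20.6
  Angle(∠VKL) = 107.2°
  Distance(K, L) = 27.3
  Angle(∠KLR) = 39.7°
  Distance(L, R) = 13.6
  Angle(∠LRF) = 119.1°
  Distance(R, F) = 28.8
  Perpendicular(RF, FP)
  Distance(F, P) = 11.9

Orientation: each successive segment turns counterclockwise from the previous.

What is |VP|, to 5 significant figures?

32.503

V is at the origin; VK runs at 143.9° with length 20.6, so K = (-16.645, 12.137). ∠VKL = 107.2° gives KL at -143.30° from the x-axis; with |KL| = 27.3, L = (-38.533, -4.1777). ∠KLR = 39.7° gives LR at -3.0000° from the x-axis; with |LR| = 13.6, R = (-24.952, -4.8895). ∠LRF = 119.1° gives RF at 57.900° from the x-axis; with |RF| = 28.8, F = (-9.6474, 19.508). RF ⟂ FP, so FP runs at 147.90°; with |FP| = 11.9, P = (-19.728, 25.831). Then |VP| = |P − V| = 32.503.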